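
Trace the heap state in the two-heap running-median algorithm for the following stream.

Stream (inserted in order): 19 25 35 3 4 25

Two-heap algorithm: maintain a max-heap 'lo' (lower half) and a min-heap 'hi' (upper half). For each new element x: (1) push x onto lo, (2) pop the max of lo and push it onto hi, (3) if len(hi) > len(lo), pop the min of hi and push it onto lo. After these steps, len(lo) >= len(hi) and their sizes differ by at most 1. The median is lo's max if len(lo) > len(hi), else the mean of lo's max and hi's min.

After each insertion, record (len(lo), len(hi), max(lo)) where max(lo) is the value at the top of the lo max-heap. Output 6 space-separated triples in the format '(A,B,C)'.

Step 1: insert 19 -> lo=[19] hi=[] -> (len(lo)=1, len(hi)=0, max(lo)=19)
Step 2: insert 25 -> lo=[19] hi=[25] -> (len(lo)=1, len(hi)=1, max(lo)=19)
Step 3: insert 35 -> lo=[19, 25] hi=[35] -> (len(lo)=2, len(hi)=1, max(lo)=25)
Step 4: insert 3 -> lo=[3, 19] hi=[25, 35] -> (len(lo)=2, len(hi)=2, max(lo)=19)
Step 5: insert 4 -> lo=[3, 4, 19] hi=[25, 35] -> (len(lo)=3, len(hi)=2, max(lo)=19)
Step 6: insert 25 -> lo=[3, 4, 19] hi=[25, 25, 35] -> (len(lo)=3, len(hi)=3, max(lo)=19)

Answer: (1,0,19) (1,1,19) (2,1,25) (2,2,19) (3,2,19) (3,3,19)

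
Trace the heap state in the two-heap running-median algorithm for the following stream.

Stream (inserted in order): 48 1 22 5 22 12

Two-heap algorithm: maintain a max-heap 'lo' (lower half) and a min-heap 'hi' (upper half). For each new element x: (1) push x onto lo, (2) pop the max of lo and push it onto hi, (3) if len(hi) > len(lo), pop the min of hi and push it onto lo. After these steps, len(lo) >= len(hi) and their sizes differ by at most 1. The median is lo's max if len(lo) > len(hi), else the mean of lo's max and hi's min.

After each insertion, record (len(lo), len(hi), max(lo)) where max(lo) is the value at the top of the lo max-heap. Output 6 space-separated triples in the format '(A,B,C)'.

Step 1: insert 48 -> lo=[48] hi=[] -> (len(lo)=1, len(hi)=0, max(lo)=48)
Step 2: insert 1 -> lo=[1] hi=[48] -> (len(lo)=1, len(hi)=1, max(lo)=1)
Step 3: insert 22 -> lo=[1, 22] hi=[48] -> (len(lo)=2, len(hi)=1, max(lo)=22)
Step 4: insert 5 -> lo=[1, 5] hi=[22, 48] -> (len(lo)=2, len(hi)=2, max(lo)=5)
Step 5: insert 22 -> lo=[1, 5, 22] hi=[22, 48] -> (len(lo)=3, len(hi)=2, max(lo)=22)
Step 6: insert 12 -> lo=[1, 5, 12] hi=[22, 22, 48] -> (len(lo)=3, len(hi)=3, max(lo)=12)

Answer: (1,0,48) (1,1,1) (2,1,22) (2,2,5) (3,2,22) (3,3,12)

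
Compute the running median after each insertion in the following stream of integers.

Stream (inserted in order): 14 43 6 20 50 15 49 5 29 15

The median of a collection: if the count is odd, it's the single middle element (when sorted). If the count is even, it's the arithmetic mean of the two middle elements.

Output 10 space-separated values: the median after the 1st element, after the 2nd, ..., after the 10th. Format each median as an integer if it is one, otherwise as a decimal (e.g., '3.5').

Step 1: insert 14 -> lo=[14] (size 1, max 14) hi=[] (size 0) -> median=14
Step 2: insert 43 -> lo=[14] (size 1, max 14) hi=[43] (size 1, min 43) -> median=28.5
Step 3: insert 6 -> lo=[6, 14] (size 2, max 14) hi=[43] (size 1, min 43) -> median=14
Step 4: insert 20 -> lo=[6, 14] (size 2, max 14) hi=[20, 43] (size 2, min 20) -> median=17
Step 5: insert 50 -> lo=[6, 14, 20] (size 3, max 20) hi=[43, 50] (size 2, min 43) -> median=20
Step 6: insert 15 -> lo=[6, 14, 15] (size 3, max 15) hi=[20, 43, 50] (size 3, min 20) -> median=17.5
Step 7: insert 49 -> lo=[6, 14, 15, 20] (size 4, max 20) hi=[43, 49, 50] (size 3, min 43) -> median=20
Step 8: insert 5 -> lo=[5, 6, 14, 15] (size 4, max 15) hi=[20, 43, 49, 50] (size 4, min 20) -> median=17.5
Step 9: insert 29 -> lo=[5, 6, 14, 15, 20] (size 5, max 20) hi=[29, 43, 49, 50] (size 4, min 29) -> median=20
Step 10: insert 15 -> lo=[5, 6, 14, 15, 15] (size 5, max 15) hi=[20, 29, 43, 49, 50] (size 5, min 20) -> median=17.5

Answer: 14 28.5 14 17 20 17.5 20 17.5 20 17.5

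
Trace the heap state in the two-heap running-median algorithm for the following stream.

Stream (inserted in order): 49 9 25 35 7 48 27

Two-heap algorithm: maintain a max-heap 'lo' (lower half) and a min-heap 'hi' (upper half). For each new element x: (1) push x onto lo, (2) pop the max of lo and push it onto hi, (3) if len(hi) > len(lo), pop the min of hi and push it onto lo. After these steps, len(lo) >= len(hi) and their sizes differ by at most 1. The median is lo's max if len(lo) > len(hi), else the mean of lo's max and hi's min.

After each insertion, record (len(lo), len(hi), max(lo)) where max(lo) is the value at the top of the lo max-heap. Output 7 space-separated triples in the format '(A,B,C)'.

Answer: (1,0,49) (1,1,9) (2,1,25) (2,2,25) (3,2,25) (3,3,25) (4,3,27)

Derivation:
Step 1: insert 49 -> lo=[49] hi=[] -> (len(lo)=1, len(hi)=0, max(lo)=49)
Step 2: insert 9 -> lo=[9] hi=[49] -> (len(lo)=1, len(hi)=1, max(lo)=9)
Step 3: insert 25 -> lo=[9, 25] hi=[49] -> (len(lo)=2, len(hi)=1, max(lo)=25)
Step 4: insert 35 -> lo=[9, 25] hi=[35, 49] -> (len(lo)=2, len(hi)=2, max(lo)=25)
Step 5: insert 7 -> lo=[7, 9, 25] hi=[35, 49] -> (len(lo)=3, len(hi)=2, max(lo)=25)
Step 6: insert 48 -> lo=[7, 9, 25] hi=[35, 48, 49] -> (len(lo)=3, len(hi)=3, max(lo)=25)
Step 7: insert 27 -> lo=[7, 9, 25, 27] hi=[35, 48, 49] -> (len(lo)=4, len(hi)=3, max(lo)=27)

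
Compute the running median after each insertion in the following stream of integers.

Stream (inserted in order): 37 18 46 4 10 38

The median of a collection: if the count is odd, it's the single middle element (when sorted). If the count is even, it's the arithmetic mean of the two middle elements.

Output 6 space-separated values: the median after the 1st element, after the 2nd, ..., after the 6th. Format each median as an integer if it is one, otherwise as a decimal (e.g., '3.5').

Answer: 37 27.5 37 27.5 18 27.5

Derivation:
Step 1: insert 37 -> lo=[37] (size 1, max 37) hi=[] (size 0) -> median=37
Step 2: insert 18 -> lo=[18] (size 1, max 18) hi=[37] (size 1, min 37) -> median=27.5
Step 3: insert 46 -> lo=[18, 37] (size 2, max 37) hi=[46] (size 1, min 46) -> median=37
Step 4: insert 4 -> lo=[4, 18] (size 2, max 18) hi=[37, 46] (size 2, min 37) -> median=27.5
Step 5: insert 10 -> lo=[4, 10, 18] (size 3, max 18) hi=[37, 46] (size 2, min 37) -> median=18
Step 6: insert 38 -> lo=[4, 10, 18] (size 3, max 18) hi=[37, 38, 46] (size 3, min 37) -> median=27.5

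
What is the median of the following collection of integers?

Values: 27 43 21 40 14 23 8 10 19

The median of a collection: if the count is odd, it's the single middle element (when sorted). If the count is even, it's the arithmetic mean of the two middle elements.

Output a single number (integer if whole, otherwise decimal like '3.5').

Step 1: insert 27 -> lo=[27] (size 1, max 27) hi=[] (size 0) -> median=27
Step 2: insert 43 -> lo=[27] (size 1, max 27) hi=[43] (size 1, min 43) -> median=35
Step 3: insert 21 -> lo=[21, 27] (size 2, max 27) hi=[43] (size 1, min 43) -> median=27
Step 4: insert 40 -> lo=[21, 27] (size 2, max 27) hi=[40, 43] (size 2, min 40) -> median=33.5
Step 5: insert 14 -> lo=[14, 21, 27] (size 3, max 27) hi=[40, 43] (size 2, min 40) -> median=27
Step 6: insert 23 -> lo=[14, 21, 23] (size 3, max 23) hi=[27, 40, 43] (size 3, min 27) -> median=25
Step 7: insert 8 -> lo=[8, 14, 21, 23] (size 4, max 23) hi=[27, 40, 43] (size 3, min 27) -> median=23
Step 8: insert 10 -> lo=[8, 10, 14, 21] (size 4, max 21) hi=[23, 27, 40, 43] (size 4, min 23) -> median=22
Step 9: insert 19 -> lo=[8, 10, 14, 19, 21] (size 5, max 21) hi=[23, 27, 40, 43] (size 4, min 23) -> median=21

Answer: 21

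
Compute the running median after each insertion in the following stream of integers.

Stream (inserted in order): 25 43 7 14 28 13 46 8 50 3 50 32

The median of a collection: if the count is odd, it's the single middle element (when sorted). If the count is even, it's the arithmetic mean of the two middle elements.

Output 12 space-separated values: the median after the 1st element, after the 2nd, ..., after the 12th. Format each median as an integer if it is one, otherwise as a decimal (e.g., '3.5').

Answer: 25 34 25 19.5 25 19.5 25 19.5 25 19.5 25 26.5

Derivation:
Step 1: insert 25 -> lo=[25] (size 1, max 25) hi=[] (size 0) -> median=25
Step 2: insert 43 -> lo=[25] (size 1, max 25) hi=[43] (size 1, min 43) -> median=34
Step 3: insert 7 -> lo=[7, 25] (size 2, max 25) hi=[43] (size 1, min 43) -> median=25
Step 4: insert 14 -> lo=[7, 14] (size 2, max 14) hi=[25, 43] (size 2, min 25) -> median=19.5
Step 5: insert 28 -> lo=[7, 14, 25] (size 3, max 25) hi=[28, 43] (size 2, min 28) -> median=25
Step 6: insert 13 -> lo=[7, 13, 14] (size 3, max 14) hi=[25, 28, 43] (size 3, min 25) -> median=19.5
Step 7: insert 46 -> lo=[7, 13, 14, 25] (size 4, max 25) hi=[28, 43, 46] (size 3, min 28) -> median=25
Step 8: insert 8 -> lo=[7, 8, 13, 14] (size 4, max 14) hi=[25, 28, 43, 46] (size 4, min 25) -> median=19.5
Step 9: insert 50 -> lo=[7, 8, 13, 14, 25] (size 5, max 25) hi=[28, 43, 46, 50] (size 4, min 28) -> median=25
Step 10: insert 3 -> lo=[3, 7, 8, 13, 14] (size 5, max 14) hi=[25, 28, 43, 46, 50] (size 5, min 25) -> median=19.5
Step 11: insert 50 -> lo=[3, 7, 8, 13, 14, 25] (size 6, max 25) hi=[28, 43, 46, 50, 50] (size 5, min 28) -> median=25
Step 12: insert 32 -> lo=[3, 7, 8, 13, 14, 25] (size 6, max 25) hi=[28, 32, 43, 46, 50, 50] (size 6, min 28) -> median=26.5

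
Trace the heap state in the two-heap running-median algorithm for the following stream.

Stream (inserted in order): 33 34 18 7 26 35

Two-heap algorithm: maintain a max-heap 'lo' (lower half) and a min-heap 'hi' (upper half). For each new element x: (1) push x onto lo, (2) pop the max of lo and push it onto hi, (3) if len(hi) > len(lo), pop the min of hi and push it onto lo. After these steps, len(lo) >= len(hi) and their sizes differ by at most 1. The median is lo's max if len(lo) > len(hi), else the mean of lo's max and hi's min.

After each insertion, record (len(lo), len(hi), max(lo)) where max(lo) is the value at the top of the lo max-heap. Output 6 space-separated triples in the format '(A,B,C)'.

Answer: (1,0,33) (1,1,33) (2,1,33) (2,2,18) (3,2,26) (3,3,26)

Derivation:
Step 1: insert 33 -> lo=[33] hi=[] -> (len(lo)=1, len(hi)=0, max(lo)=33)
Step 2: insert 34 -> lo=[33] hi=[34] -> (len(lo)=1, len(hi)=1, max(lo)=33)
Step 3: insert 18 -> lo=[18, 33] hi=[34] -> (len(lo)=2, len(hi)=1, max(lo)=33)
Step 4: insert 7 -> lo=[7, 18] hi=[33, 34] -> (len(lo)=2, len(hi)=2, max(lo)=18)
Step 5: insert 26 -> lo=[7, 18, 26] hi=[33, 34] -> (len(lo)=3, len(hi)=2, max(lo)=26)
Step 6: insert 35 -> lo=[7, 18, 26] hi=[33, 34, 35] -> (len(lo)=3, len(hi)=3, max(lo)=26)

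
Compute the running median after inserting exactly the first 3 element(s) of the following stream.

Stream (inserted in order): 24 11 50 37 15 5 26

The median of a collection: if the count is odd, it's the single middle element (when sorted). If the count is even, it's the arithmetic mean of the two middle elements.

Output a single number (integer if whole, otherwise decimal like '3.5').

Step 1: insert 24 -> lo=[24] (size 1, max 24) hi=[] (size 0) -> median=24
Step 2: insert 11 -> lo=[11] (size 1, max 11) hi=[24] (size 1, min 24) -> median=17.5
Step 3: insert 50 -> lo=[11, 24] (size 2, max 24) hi=[50] (size 1, min 50) -> median=24

Answer: 24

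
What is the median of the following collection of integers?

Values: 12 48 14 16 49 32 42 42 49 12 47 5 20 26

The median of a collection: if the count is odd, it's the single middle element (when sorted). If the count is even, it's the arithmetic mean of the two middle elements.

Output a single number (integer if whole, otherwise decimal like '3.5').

Step 1: insert 12 -> lo=[12] (size 1, max 12) hi=[] (size 0) -> median=12
Step 2: insert 48 -> lo=[12] (size 1, max 12) hi=[48] (size 1, min 48) -> median=30
Step 3: insert 14 -> lo=[12, 14] (size 2, max 14) hi=[48] (size 1, min 48) -> median=14
Step 4: insert 16 -> lo=[12, 14] (size 2, max 14) hi=[16, 48] (size 2, min 16) -> median=15
Step 5: insert 49 -> lo=[12, 14, 16] (size 3, max 16) hi=[48, 49] (size 2, min 48) -> median=16
Step 6: insert 32 -> lo=[12, 14, 16] (size 3, max 16) hi=[32, 48, 49] (size 3, min 32) -> median=24
Step 7: insert 42 -> lo=[12, 14, 16, 32] (size 4, max 32) hi=[42, 48, 49] (size 3, min 42) -> median=32
Step 8: insert 42 -> lo=[12, 14, 16, 32] (size 4, max 32) hi=[42, 42, 48, 49] (size 4, min 42) -> median=37
Step 9: insert 49 -> lo=[12, 14, 16, 32, 42] (size 5, max 42) hi=[42, 48, 49, 49] (size 4, min 42) -> median=42
Step 10: insert 12 -> lo=[12, 12, 14, 16, 32] (size 5, max 32) hi=[42, 42, 48, 49, 49] (size 5, min 42) -> median=37
Step 11: insert 47 -> lo=[12, 12, 14, 16, 32, 42] (size 6, max 42) hi=[42, 47, 48, 49, 49] (size 5, min 42) -> median=42
Step 12: insert 5 -> lo=[5, 12, 12, 14, 16, 32] (size 6, max 32) hi=[42, 42, 47, 48, 49, 49] (size 6, min 42) -> median=37
Step 13: insert 20 -> lo=[5, 12, 12, 14, 16, 20, 32] (size 7, max 32) hi=[42, 42, 47, 48, 49, 49] (size 6, min 42) -> median=32
Step 14: insert 26 -> lo=[5, 12, 12, 14, 16, 20, 26] (size 7, max 26) hi=[32, 42, 42, 47, 48, 49, 49] (size 7, min 32) -> median=29

Answer: 29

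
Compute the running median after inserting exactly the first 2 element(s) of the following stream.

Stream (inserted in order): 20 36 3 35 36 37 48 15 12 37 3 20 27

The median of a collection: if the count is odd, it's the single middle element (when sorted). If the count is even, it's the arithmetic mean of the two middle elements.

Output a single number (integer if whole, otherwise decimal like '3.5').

Step 1: insert 20 -> lo=[20] (size 1, max 20) hi=[] (size 0) -> median=20
Step 2: insert 36 -> lo=[20] (size 1, max 20) hi=[36] (size 1, min 36) -> median=28

Answer: 28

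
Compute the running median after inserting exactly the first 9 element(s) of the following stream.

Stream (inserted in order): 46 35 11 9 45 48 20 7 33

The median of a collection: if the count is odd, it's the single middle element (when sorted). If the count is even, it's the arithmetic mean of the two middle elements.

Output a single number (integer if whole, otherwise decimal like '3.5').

Step 1: insert 46 -> lo=[46] (size 1, max 46) hi=[] (size 0) -> median=46
Step 2: insert 35 -> lo=[35] (size 1, max 35) hi=[46] (size 1, min 46) -> median=40.5
Step 3: insert 11 -> lo=[11, 35] (size 2, max 35) hi=[46] (size 1, min 46) -> median=35
Step 4: insert 9 -> lo=[9, 11] (size 2, max 11) hi=[35, 46] (size 2, min 35) -> median=23
Step 5: insert 45 -> lo=[9, 11, 35] (size 3, max 35) hi=[45, 46] (size 2, min 45) -> median=35
Step 6: insert 48 -> lo=[9, 11, 35] (size 3, max 35) hi=[45, 46, 48] (size 3, min 45) -> median=40
Step 7: insert 20 -> lo=[9, 11, 20, 35] (size 4, max 35) hi=[45, 46, 48] (size 3, min 45) -> median=35
Step 8: insert 7 -> lo=[7, 9, 11, 20] (size 4, max 20) hi=[35, 45, 46, 48] (size 4, min 35) -> median=27.5
Step 9: insert 33 -> lo=[7, 9, 11, 20, 33] (size 5, max 33) hi=[35, 45, 46, 48] (size 4, min 35) -> median=33

Answer: 33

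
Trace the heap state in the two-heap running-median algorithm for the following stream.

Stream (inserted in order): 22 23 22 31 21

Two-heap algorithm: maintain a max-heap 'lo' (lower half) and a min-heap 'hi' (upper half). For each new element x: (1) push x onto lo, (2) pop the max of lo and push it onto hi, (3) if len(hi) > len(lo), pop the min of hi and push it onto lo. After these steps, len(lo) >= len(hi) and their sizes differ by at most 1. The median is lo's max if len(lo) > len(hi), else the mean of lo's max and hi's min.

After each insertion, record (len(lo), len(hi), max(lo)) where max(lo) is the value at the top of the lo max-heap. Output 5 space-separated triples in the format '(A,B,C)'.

Step 1: insert 22 -> lo=[22] hi=[] -> (len(lo)=1, len(hi)=0, max(lo)=22)
Step 2: insert 23 -> lo=[22] hi=[23] -> (len(lo)=1, len(hi)=1, max(lo)=22)
Step 3: insert 22 -> lo=[22, 22] hi=[23] -> (len(lo)=2, len(hi)=1, max(lo)=22)
Step 4: insert 31 -> lo=[22, 22] hi=[23, 31] -> (len(lo)=2, len(hi)=2, max(lo)=22)
Step 5: insert 21 -> lo=[21, 22, 22] hi=[23, 31] -> (len(lo)=3, len(hi)=2, max(lo)=22)

Answer: (1,0,22) (1,1,22) (2,1,22) (2,2,22) (3,2,22)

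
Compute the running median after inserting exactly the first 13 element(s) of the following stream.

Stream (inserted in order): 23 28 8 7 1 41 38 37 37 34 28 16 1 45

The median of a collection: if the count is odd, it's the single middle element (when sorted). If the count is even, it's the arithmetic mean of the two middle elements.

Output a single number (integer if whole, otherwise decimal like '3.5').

Step 1: insert 23 -> lo=[23] (size 1, max 23) hi=[] (size 0) -> median=23
Step 2: insert 28 -> lo=[23] (size 1, max 23) hi=[28] (size 1, min 28) -> median=25.5
Step 3: insert 8 -> lo=[8, 23] (size 2, max 23) hi=[28] (size 1, min 28) -> median=23
Step 4: insert 7 -> lo=[7, 8] (size 2, max 8) hi=[23, 28] (size 2, min 23) -> median=15.5
Step 5: insert 1 -> lo=[1, 7, 8] (size 3, max 8) hi=[23, 28] (size 2, min 23) -> median=8
Step 6: insert 41 -> lo=[1, 7, 8] (size 3, max 8) hi=[23, 28, 41] (size 3, min 23) -> median=15.5
Step 7: insert 38 -> lo=[1, 7, 8, 23] (size 4, max 23) hi=[28, 38, 41] (size 3, min 28) -> median=23
Step 8: insert 37 -> lo=[1, 7, 8, 23] (size 4, max 23) hi=[28, 37, 38, 41] (size 4, min 28) -> median=25.5
Step 9: insert 37 -> lo=[1, 7, 8, 23, 28] (size 5, max 28) hi=[37, 37, 38, 41] (size 4, min 37) -> median=28
Step 10: insert 34 -> lo=[1, 7, 8, 23, 28] (size 5, max 28) hi=[34, 37, 37, 38, 41] (size 5, min 34) -> median=31
Step 11: insert 28 -> lo=[1, 7, 8, 23, 28, 28] (size 6, max 28) hi=[34, 37, 37, 38, 41] (size 5, min 34) -> median=28
Step 12: insert 16 -> lo=[1, 7, 8, 16, 23, 28] (size 6, max 28) hi=[28, 34, 37, 37, 38, 41] (size 6, min 28) -> median=28
Step 13: insert 1 -> lo=[1, 1, 7, 8, 16, 23, 28] (size 7, max 28) hi=[28, 34, 37, 37, 38, 41] (size 6, min 28) -> median=28

Answer: 28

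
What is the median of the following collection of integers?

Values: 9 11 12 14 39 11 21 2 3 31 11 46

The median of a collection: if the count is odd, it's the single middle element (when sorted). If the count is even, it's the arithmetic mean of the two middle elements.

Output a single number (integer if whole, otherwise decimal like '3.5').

Step 1: insert 9 -> lo=[9] (size 1, max 9) hi=[] (size 0) -> median=9
Step 2: insert 11 -> lo=[9] (size 1, max 9) hi=[11] (size 1, min 11) -> median=10
Step 3: insert 12 -> lo=[9, 11] (size 2, max 11) hi=[12] (size 1, min 12) -> median=11
Step 4: insert 14 -> lo=[9, 11] (size 2, max 11) hi=[12, 14] (size 2, min 12) -> median=11.5
Step 5: insert 39 -> lo=[9, 11, 12] (size 3, max 12) hi=[14, 39] (size 2, min 14) -> median=12
Step 6: insert 11 -> lo=[9, 11, 11] (size 3, max 11) hi=[12, 14, 39] (size 3, min 12) -> median=11.5
Step 7: insert 21 -> lo=[9, 11, 11, 12] (size 4, max 12) hi=[14, 21, 39] (size 3, min 14) -> median=12
Step 8: insert 2 -> lo=[2, 9, 11, 11] (size 4, max 11) hi=[12, 14, 21, 39] (size 4, min 12) -> median=11.5
Step 9: insert 3 -> lo=[2, 3, 9, 11, 11] (size 5, max 11) hi=[12, 14, 21, 39] (size 4, min 12) -> median=11
Step 10: insert 31 -> lo=[2, 3, 9, 11, 11] (size 5, max 11) hi=[12, 14, 21, 31, 39] (size 5, min 12) -> median=11.5
Step 11: insert 11 -> lo=[2, 3, 9, 11, 11, 11] (size 6, max 11) hi=[12, 14, 21, 31, 39] (size 5, min 12) -> median=11
Step 12: insert 46 -> lo=[2, 3, 9, 11, 11, 11] (size 6, max 11) hi=[12, 14, 21, 31, 39, 46] (size 6, min 12) -> median=11.5

Answer: 11.5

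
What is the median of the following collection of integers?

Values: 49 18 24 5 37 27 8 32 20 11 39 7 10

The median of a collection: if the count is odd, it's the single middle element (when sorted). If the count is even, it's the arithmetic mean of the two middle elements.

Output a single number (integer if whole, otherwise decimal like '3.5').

Step 1: insert 49 -> lo=[49] (size 1, max 49) hi=[] (size 0) -> median=49
Step 2: insert 18 -> lo=[18] (size 1, max 18) hi=[49] (size 1, min 49) -> median=33.5
Step 3: insert 24 -> lo=[18, 24] (size 2, max 24) hi=[49] (size 1, min 49) -> median=24
Step 4: insert 5 -> lo=[5, 18] (size 2, max 18) hi=[24, 49] (size 2, min 24) -> median=21
Step 5: insert 37 -> lo=[5, 18, 24] (size 3, max 24) hi=[37, 49] (size 2, min 37) -> median=24
Step 6: insert 27 -> lo=[5, 18, 24] (size 3, max 24) hi=[27, 37, 49] (size 3, min 27) -> median=25.5
Step 7: insert 8 -> lo=[5, 8, 18, 24] (size 4, max 24) hi=[27, 37, 49] (size 3, min 27) -> median=24
Step 8: insert 32 -> lo=[5, 8, 18, 24] (size 4, max 24) hi=[27, 32, 37, 49] (size 4, min 27) -> median=25.5
Step 9: insert 20 -> lo=[5, 8, 18, 20, 24] (size 5, max 24) hi=[27, 32, 37, 49] (size 4, min 27) -> median=24
Step 10: insert 11 -> lo=[5, 8, 11, 18, 20] (size 5, max 20) hi=[24, 27, 32, 37, 49] (size 5, min 24) -> median=22
Step 11: insert 39 -> lo=[5, 8, 11, 18, 20, 24] (size 6, max 24) hi=[27, 32, 37, 39, 49] (size 5, min 27) -> median=24
Step 12: insert 7 -> lo=[5, 7, 8, 11, 18, 20] (size 6, max 20) hi=[24, 27, 32, 37, 39, 49] (size 6, min 24) -> median=22
Step 13: insert 10 -> lo=[5, 7, 8, 10, 11, 18, 20] (size 7, max 20) hi=[24, 27, 32, 37, 39, 49] (size 6, min 24) -> median=20

Answer: 20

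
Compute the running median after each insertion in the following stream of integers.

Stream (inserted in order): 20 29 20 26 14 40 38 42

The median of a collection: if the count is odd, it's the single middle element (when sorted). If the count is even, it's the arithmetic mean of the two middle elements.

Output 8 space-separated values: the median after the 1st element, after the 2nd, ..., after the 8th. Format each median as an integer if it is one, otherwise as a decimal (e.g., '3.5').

Answer: 20 24.5 20 23 20 23 26 27.5

Derivation:
Step 1: insert 20 -> lo=[20] (size 1, max 20) hi=[] (size 0) -> median=20
Step 2: insert 29 -> lo=[20] (size 1, max 20) hi=[29] (size 1, min 29) -> median=24.5
Step 3: insert 20 -> lo=[20, 20] (size 2, max 20) hi=[29] (size 1, min 29) -> median=20
Step 4: insert 26 -> lo=[20, 20] (size 2, max 20) hi=[26, 29] (size 2, min 26) -> median=23
Step 5: insert 14 -> lo=[14, 20, 20] (size 3, max 20) hi=[26, 29] (size 2, min 26) -> median=20
Step 6: insert 40 -> lo=[14, 20, 20] (size 3, max 20) hi=[26, 29, 40] (size 3, min 26) -> median=23
Step 7: insert 38 -> lo=[14, 20, 20, 26] (size 4, max 26) hi=[29, 38, 40] (size 3, min 29) -> median=26
Step 8: insert 42 -> lo=[14, 20, 20, 26] (size 4, max 26) hi=[29, 38, 40, 42] (size 4, min 29) -> median=27.5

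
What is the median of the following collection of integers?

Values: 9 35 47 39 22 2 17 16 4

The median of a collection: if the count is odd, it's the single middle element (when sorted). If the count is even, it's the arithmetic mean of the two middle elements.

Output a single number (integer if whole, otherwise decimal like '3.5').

Step 1: insert 9 -> lo=[9] (size 1, max 9) hi=[] (size 0) -> median=9
Step 2: insert 35 -> lo=[9] (size 1, max 9) hi=[35] (size 1, min 35) -> median=22
Step 3: insert 47 -> lo=[9, 35] (size 2, max 35) hi=[47] (size 1, min 47) -> median=35
Step 4: insert 39 -> lo=[9, 35] (size 2, max 35) hi=[39, 47] (size 2, min 39) -> median=37
Step 5: insert 22 -> lo=[9, 22, 35] (size 3, max 35) hi=[39, 47] (size 2, min 39) -> median=35
Step 6: insert 2 -> lo=[2, 9, 22] (size 3, max 22) hi=[35, 39, 47] (size 3, min 35) -> median=28.5
Step 7: insert 17 -> lo=[2, 9, 17, 22] (size 4, max 22) hi=[35, 39, 47] (size 3, min 35) -> median=22
Step 8: insert 16 -> lo=[2, 9, 16, 17] (size 4, max 17) hi=[22, 35, 39, 47] (size 4, min 22) -> median=19.5
Step 9: insert 4 -> lo=[2, 4, 9, 16, 17] (size 5, max 17) hi=[22, 35, 39, 47] (size 4, min 22) -> median=17

Answer: 17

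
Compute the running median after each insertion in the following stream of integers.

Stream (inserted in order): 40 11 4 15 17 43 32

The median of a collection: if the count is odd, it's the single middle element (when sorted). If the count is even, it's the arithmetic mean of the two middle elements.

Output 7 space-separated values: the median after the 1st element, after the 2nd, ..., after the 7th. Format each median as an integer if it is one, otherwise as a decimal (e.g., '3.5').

Step 1: insert 40 -> lo=[40] (size 1, max 40) hi=[] (size 0) -> median=40
Step 2: insert 11 -> lo=[11] (size 1, max 11) hi=[40] (size 1, min 40) -> median=25.5
Step 3: insert 4 -> lo=[4, 11] (size 2, max 11) hi=[40] (size 1, min 40) -> median=11
Step 4: insert 15 -> lo=[4, 11] (size 2, max 11) hi=[15, 40] (size 2, min 15) -> median=13
Step 5: insert 17 -> lo=[4, 11, 15] (size 3, max 15) hi=[17, 40] (size 2, min 17) -> median=15
Step 6: insert 43 -> lo=[4, 11, 15] (size 3, max 15) hi=[17, 40, 43] (size 3, min 17) -> median=16
Step 7: insert 32 -> lo=[4, 11, 15, 17] (size 4, max 17) hi=[32, 40, 43] (size 3, min 32) -> median=17

Answer: 40 25.5 11 13 15 16 17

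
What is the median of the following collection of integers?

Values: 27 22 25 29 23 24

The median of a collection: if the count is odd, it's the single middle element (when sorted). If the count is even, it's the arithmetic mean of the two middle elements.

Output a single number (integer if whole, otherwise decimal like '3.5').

Answer: 24.5

Derivation:
Step 1: insert 27 -> lo=[27] (size 1, max 27) hi=[] (size 0) -> median=27
Step 2: insert 22 -> lo=[22] (size 1, max 22) hi=[27] (size 1, min 27) -> median=24.5
Step 3: insert 25 -> lo=[22, 25] (size 2, max 25) hi=[27] (size 1, min 27) -> median=25
Step 4: insert 29 -> lo=[22, 25] (size 2, max 25) hi=[27, 29] (size 2, min 27) -> median=26
Step 5: insert 23 -> lo=[22, 23, 25] (size 3, max 25) hi=[27, 29] (size 2, min 27) -> median=25
Step 6: insert 24 -> lo=[22, 23, 24] (size 3, max 24) hi=[25, 27, 29] (size 3, min 25) -> median=24.5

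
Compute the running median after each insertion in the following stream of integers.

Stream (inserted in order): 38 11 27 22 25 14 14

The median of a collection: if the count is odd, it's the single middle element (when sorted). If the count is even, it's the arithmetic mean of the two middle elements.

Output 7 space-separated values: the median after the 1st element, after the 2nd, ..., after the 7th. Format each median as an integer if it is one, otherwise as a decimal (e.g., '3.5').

Answer: 38 24.5 27 24.5 25 23.5 22

Derivation:
Step 1: insert 38 -> lo=[38] (size 1, max 38) hi=[] (size 0) -> median=38
Step 2: insert 11 -> lo=[11] (size 1, max 11) hi=[38] (size 1, min 38) -> median=24.5
Step 3: insert 27 -> lo=[11, 27] (size 2, max 27) hi=[38] (size 1, min 38) -> median=27
Step 4: insert 22 -> lo=[11, 22] (size 2, max 22) hi=[27, 38] (size 2, min 27) -> median=24.5
Step 5: insert 25 -> lo=[11, 22, 25] (size 3, max 25) hi=[27, 38] (size 2, min 27) -> median=25
Step 6: insert 14 -> lo=[11, 14, 22] (size 3, max 22) hi=[25, 27, 38] (size 3, min 25) -> median=23.5
Step 7: insert 14 -> lo=[11, 14, 14, 22] (size 4, max 22) hi=[25, 27, 38] (size 3, min 25) -> median=22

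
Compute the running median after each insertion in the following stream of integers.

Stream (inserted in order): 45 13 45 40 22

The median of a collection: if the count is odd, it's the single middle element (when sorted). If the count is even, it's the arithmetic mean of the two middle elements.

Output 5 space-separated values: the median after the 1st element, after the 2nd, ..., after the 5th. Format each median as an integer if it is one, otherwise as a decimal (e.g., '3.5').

Step 1: insert 45 -> lo=[45] (size 1, max 45) hi=[] (size 0) -> median=45
Step 2: insert 13 -> lo=[13] (size 1, max 13) hi=[45] (size 1, min 45) -> median=29
Step 3: insert 45 -> lo=[13, 45] (size 2, max 45) hi=[45] (size 1, min 45) -> median=45
Step 4: insert 40 -> lo=[13, 40] (size 2, max 40) hi=[45, 45] (size 2, min 45) -> median=42.5
Step 5: insert 22 -> lo=[13, 22, 40] (size 3, max 40) hi=[45, 45] (size 2, min 45) -> median=40

Answer: 45 29 45 42.5 40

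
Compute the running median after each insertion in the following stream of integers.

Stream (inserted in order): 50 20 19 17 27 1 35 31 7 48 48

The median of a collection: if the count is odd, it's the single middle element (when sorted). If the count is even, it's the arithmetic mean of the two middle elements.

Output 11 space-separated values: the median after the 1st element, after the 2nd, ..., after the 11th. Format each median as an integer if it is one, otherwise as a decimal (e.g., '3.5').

Answer: 50 35 20 19.5 20 19.5 20 23.5 20 23.5 27

Derivation:
Step 1: insert 50 -> lo=[50] (size 1, max 50) hi=[] (size 0) -> median=50
Step 2: insert 20 -> lo=[20] (size 1, max 20) hi=[50] (size 1, min 50) -> median=35
Step 3: insert 19 -> lo=[19, 20] (size 2, max 20) hi=[50] (size 1, min 50) -> median=20
Step 4: insert 17 -> lo=[17, 19] (size 2, max 19) hi=[20, 50] (size 2, min 20) -> median=19.5
Step 5: insert 27 -> lo=[17, 19, 20] (size 3, max 20) hi=[27, 50] (size 2, min 27) -> median=20
Step 6: insert 1 -> lo=[1, 17, 19] (size 3, max 19) hi=[20, 27, 50] (size 3, min 20) -> median=19.5
Step 7: insert 35 -> lo=[1, 17, 19, 20] (size 4, max 20) hi=[27, 35, 50] (size 3, min 27) -> median=20
Step 8: insert 31 -> lo=[1, 17, 19, 20] (size 4, max 20) hi=[27, 31, 35, 50] (size 4, min 27) -> median=23.5
Step 9: insert 7 -> lo=[1, 7, 17, 19, 20] (size 5, max 20) hi=[27, 31, 35, 50] (size 4, min 27) -> median=20
Step 10: insert 48 -> lo=[1, 7, 17, 19, 20] (size 5, max 20) hi=[27, 31, 35, 48, 50] (size 5, min 27) -> median=23.5
Step 11: insert 48 -> lo=[1, 7, 17, 19, 20, 27] (size 6, max 27) hi=[31, 35, 48, 48, 50] (size 5, min 31) -> median=27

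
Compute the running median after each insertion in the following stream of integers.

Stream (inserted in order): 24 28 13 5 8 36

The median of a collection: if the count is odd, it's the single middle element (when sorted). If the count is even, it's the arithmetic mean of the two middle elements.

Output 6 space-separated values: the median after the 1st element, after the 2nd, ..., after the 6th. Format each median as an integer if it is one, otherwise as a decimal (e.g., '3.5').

Answer: 24 26 24 18.5 13 18.5

Derivation:
Step 1: insert 24 -> lo=[24] (size 1, max 24) hi=[] (size 0) -> median=24
Step 2: insert 28 -> lo=[24] (size 1, max 24) hi=[28] (size 1, min 28) -> median=26
Step 3: insert 13 -> lo=[13, 24] (size 2, max 24) hi=[28] (size 1, min 28) -> median=24
Step 4: insert 5 -> lo=[5, 13] (size 2, max 13) hi=[24, 28] (size 2, min 24) -> median=18.5
Step 5: insert 8 -> lo=[5, 8, 13] (size 3, max 13) hi=[24, 28] (size 2, min 24) -> median=13
Step 6: insert 36 -> lo=[5, 8, 13] (size 3, max 13) hi=[24, 28, 36] (size 3, min 24) -> median=18.5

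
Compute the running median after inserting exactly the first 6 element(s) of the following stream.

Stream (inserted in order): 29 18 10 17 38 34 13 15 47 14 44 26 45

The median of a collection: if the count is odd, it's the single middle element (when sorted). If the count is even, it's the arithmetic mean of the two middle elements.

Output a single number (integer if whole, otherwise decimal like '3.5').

Step 1: insert 29 -> lo=[29] (size 1, max 29) hi=[] (size 0) -> median=29
Step 2: insert 18 -> lo=[18] (size 1, max 18) hi=[29] (size 1, min 29) -> median=23.5
Step 3: insert 10 -> lo=[10, 18] (size 2, max 18) hi=[29] (size 1, min 29) -> median=18
Step 4: insert 17 -> lo=[10, 17] (size 2, max 17) hi=[18, 29] (size 2, min 18) -> median=17.5
Step 5: insert 38 -> lo=[10, 17, 18] (size 3, max 18) hi=[29, 38] (size 2, min 29) -> median=18
Step 6: insert 34 -> lo=[10, 17, 18] (size 3, max 18) hi=[29, 34, 38] (size 3, min 29) -> median=23.5

Answer: 23.5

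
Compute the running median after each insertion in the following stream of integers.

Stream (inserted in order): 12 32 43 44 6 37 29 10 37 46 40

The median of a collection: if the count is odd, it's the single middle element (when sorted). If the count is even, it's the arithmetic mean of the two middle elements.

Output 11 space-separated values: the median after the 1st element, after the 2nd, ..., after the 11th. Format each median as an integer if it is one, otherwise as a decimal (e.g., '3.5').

Step 1: insert 12 -> lo=[12] (size 1, max 12) hi=[] (size 0) -> median=12
Step 2: insert 32 -> lo=[12] (size 1, max 12) hi=[32] (size 1, min 32) -> median=22
Step 3: insert 43 -> lo=[12, 32] (size 2, max 32) hi=[43] (size 1, min 43) -> median=32
Step 4: insert 44 -> lo=[12, 32] (size 2, max 32) hi=[43, 44] (size 2, min 43) -> median=37.5
Step 5: insert 6 -> lo=[6, 12, 32] (size 3, max 32) hi=[43, 44] (size 2, min 43) -> median=32
Step 6: insert 37 -> lo=[6, 12, 32] (size 3, max 32) hi=[37, 43, 44] (size 3, min 37) -> median=34.5
Step 7: insert 29 -> lo=[6, 12, 29, 32] (size 4, max 32) hi=[37, 43, 44] (size 3, min 37) -> median=32
Step 8: insert 10 -> lo=[6, 10, 12, 29] (size 4, max 29) hi=[32, 37, 43, 44] (size 4, min 32) -> median=30.5
Step 9: insert 37 -> lo=[6, 10, 12, 29, 32] (size 5, max 32) hi=[37, 37, 43, 44] (size 4, min 37) -> median=32
Step 10: insert 46 -> lo=[6, 10, 12, 29, 32] (size 5, max 32) hi=[37, 37, 43, 44, 46] (size 5, min 37) -> median=34.5
Step 11: insert 40 -> lo=[6, 10, 12, 29, 32, 37] (size 6, max 37) hi=[37, 40, 43, 44, 46] (size 5, min 37) -> median=37

Answer: 12 22 32 37.5 32 34.5 32 30.5 32 34.5 37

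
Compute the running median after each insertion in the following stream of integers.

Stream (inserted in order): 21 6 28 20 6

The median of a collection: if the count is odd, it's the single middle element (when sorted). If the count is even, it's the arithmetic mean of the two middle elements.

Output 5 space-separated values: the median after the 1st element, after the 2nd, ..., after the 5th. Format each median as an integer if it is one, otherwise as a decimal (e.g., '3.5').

Step 1: insert 21 -> lo=[21] (size 1, max 21) hi=[] (size 0) -> median=21
Step 2: insert 6 -> lo=[6] (size 1, max 6) hi=[21] (size 1, min 21) -> median=13.5
Step 3: insert 28 -> lo=[6, 21] (size 2, max 21) hi=[28] (size 1, min 28) -> median=21
Step 4: insert 20 -> lo=[6, 20] (size 2, max 20) hi=[21, 28] (size 2, min 21) -> median=20.5
Step 5: insert 6 -> lo=[6, 6, 20] (size 3, max 20) hi=[21, 28] (size 2, min 21) -> median=20

Answer: 21 13.5 21 20.5 20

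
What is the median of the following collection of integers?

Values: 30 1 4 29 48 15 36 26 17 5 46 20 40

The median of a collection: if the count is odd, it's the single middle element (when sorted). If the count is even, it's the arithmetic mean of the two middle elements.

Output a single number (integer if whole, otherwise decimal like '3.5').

Step 1: insert 30 -> lo=[30] (size 1, max 30) hi=[] (size 0) -> median=30
Step 2: insert 1 -> lo=[1] (size 1, max 1) hi=[30] (size 1, min 30) -> median=15.5
Step 3: insert 4 -> lo=[1, 4] (size 2, max 4) hi=[30] (size 1, min 30) -> median=4
Step 4: insert 29 -> lo=[1, 4] (size 2, max 4) hi=[29, 30] (size 2, min 29) -> median=16.5
Step 5: insert 48 -> lo=[1, 4, 29] (size 3, max 29) hi=[30, 48] (size 2, min 30) -> median=29
Step 6: insert 15 -> lo=[1, 4, 15] (size 3, max 15) hi=[29, 30, 48] (size 3, min 29) -> median=22
Step 7: insert 36 -> lo=[1, 4, 15, 29] (size 4, max 29) hi=[30, 36, 48] (size 3, min 30) -> median=29
Step 8: insert 26 -> lo=[1, 4, 15, 26] (size 4, max 26) hi=[29, 30, 36, 48] (size 4, min 29) -> median=27.5
Step 9: insert 17 -> lo=[1, 4, 15, 17, 26] (size 5, max 26) hi=[29, 30, 36, 48] (size 4, min 29) -> median=26
Step 10: insert 5 -> lo=[1, 4, 5, 15, 17] (size 5, max 17) hi=[26, 29, 30, 36, 48] (size 5, min 26) -> median=21.5
Step 11: insert 46 -> lo=[1, 4, 5, 15, 17, 26] (size 6, max 26) hi=[29, 30, 36, 46, 48] (size 5, min 29) -> median=26
Step 12: insert 20 -> lo=[1, 4, 5, 15, 17, 20] (size 6, max 20) hi=[26, 29, 30, 36, 46, 48] (size 6, min 26) -> median=23
Step 13: insert 40 -> lo=[1, 4, 5, 15, 17, 20, 26] (size 7, max 26) hi=[29, 30, 36, 40, 46, 48] (size 6, min 29) -> median=26

Answer: 26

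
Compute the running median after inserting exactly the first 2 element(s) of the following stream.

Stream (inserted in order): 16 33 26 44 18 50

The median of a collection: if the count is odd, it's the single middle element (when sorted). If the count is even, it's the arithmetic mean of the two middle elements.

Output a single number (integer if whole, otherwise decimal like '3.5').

Step 1: insert 16 -> lo=[16] (size 1, max 16) hi=[] (size 0) -> median=16
Step 2: insert 33 -> lo=[16] (size 1, max 16) hi=[33] (size 1, min 33) -> median=24.5

Answer: 24.5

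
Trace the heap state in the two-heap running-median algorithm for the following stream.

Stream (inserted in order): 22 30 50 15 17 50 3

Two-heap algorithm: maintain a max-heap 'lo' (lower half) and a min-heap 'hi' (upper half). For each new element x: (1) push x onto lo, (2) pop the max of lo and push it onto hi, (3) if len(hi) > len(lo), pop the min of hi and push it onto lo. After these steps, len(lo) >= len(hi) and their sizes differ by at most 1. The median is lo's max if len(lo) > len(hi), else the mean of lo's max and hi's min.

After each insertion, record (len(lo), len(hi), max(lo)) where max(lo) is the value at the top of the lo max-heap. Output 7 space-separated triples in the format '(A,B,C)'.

Answer: (1,0,22) (1,1,22) (2,1,30) (2,2,22) (3,2,22) (3,3,22) (4,3,22)

Derivation:
Step 1: insert 22 -> lo=[22] hi=[] -> (len(lo)=1, len(hi)=0, max(lo)=22)
Step 2: insert 30 -> lo=[22] hi=[30] -> (len(lo)=1, len(hi)=1, max(lo)=22)
Step 3: insert 50 -> lo=[22, 30] hi=[50] -> (len(lo)=2, len(hi)=1, max(lo)=30)
Step 4: insert 15 -> lo=[15, 22] hi=[30, 50] -> (len(lo)=2, len(hi)=2, max(lo)=22)
Step 5: insert 17 -> lo=[15, 17, 22] hi=[30, 50] -> (len(lo)=3, len(hi)=2, max(lo)=22)
Step 6: insert 50 -> lo=[15, 17, 22] hi=[30, 50, 50] -> (len(lo)=3, len(hi)=3, max(lo)=22)
Step 7: insert 3 -> lo=[3, 15, 17, 22] hi=[30, 50, 50] -> (len(lo)=4, len(hi)=3, max(lo)=22)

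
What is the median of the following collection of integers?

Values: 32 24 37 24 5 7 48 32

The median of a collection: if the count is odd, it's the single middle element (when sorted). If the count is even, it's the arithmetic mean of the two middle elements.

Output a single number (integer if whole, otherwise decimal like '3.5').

Step 1: insert 32 -> lo=[32] (size 1, max 32) hi=[] (size 0) -> median=32
Step 2: insert 24 -> lo=[24] (size 1, max 24) hi=[32] (size 1, min 32) -> median=28
Step 3: insert 37 -> lo=[24, 32] (size 2, max 32) hi=[37] (size 1, min 37) -> median=32
Step 4: insert 24 -> lo=[24, 24] (size 2, max 24) hi=[32, 37] (size 2, min 32) -> median=28
Step 5: insert 5 -> lo=[5, 24, 24] (size 3, max 24) hi=[32, 37] (size 2, min 32) -> median=24
Step 6: insert 7 -> lo=[5, 7, 24] (size 3, max 24) hi=[24, 32, 37] (size 3, min 24) -> median=24
Step 7: insert 48 -> lo=[5, 7, 24, 24] (size 4, max 24) hi=[32, 37, 48] (size 3, min 32) -> median=24
Step 8: insert 32 -> lo=[5, 7, 24, 24] (size 4, max 24) hi=[32, 32, 37, 48] (size 4, min 32) -> median=28

Answer: 28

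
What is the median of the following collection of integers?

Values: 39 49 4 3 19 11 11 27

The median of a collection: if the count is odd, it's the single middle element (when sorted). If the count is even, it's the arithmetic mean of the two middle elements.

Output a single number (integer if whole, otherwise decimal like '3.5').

Step 1: insert 39 -> lo=[39] (size 1, max 39) hi=[] (size 0) -> median=39
Step 2: insert 49 -> lo=[39] (size 1, max 39) hi=[49] (size 1, min 49) -> median=44
Step 3: insert 4 -> lo=[4, 39] (size 2, max 39) hi=[49] (size 1, min 49) -> median=39
Step 4: insert 3 -> lo=[3, 4] (size 2, max 4) hi=[39, 49] (size 2, min 39) -> median=21.5
Step 5: insert 19 -> lo=[3, 4, 19] (size 3, max 19) hi=[39, 49] (size 2, min 39) -> median=19
Step 6: insert 11 -> lo=[3, 4, 11] (size 3, max 11) hi=[19, 39, 49] (size 3, min 19) -> median=15
Step 7: insert 11 -> lo=[3, 4, 11, 11] (size 4, max 11) hi=[19, 39, 49] (size 3, min 19) -> median=11
Step 8: insert 27 -> lo=[3, 4, 11, 11] (size 4, max 11) hi=[19, 27, 39, 49] (size 4, min 19) -> median=15

Answer: 15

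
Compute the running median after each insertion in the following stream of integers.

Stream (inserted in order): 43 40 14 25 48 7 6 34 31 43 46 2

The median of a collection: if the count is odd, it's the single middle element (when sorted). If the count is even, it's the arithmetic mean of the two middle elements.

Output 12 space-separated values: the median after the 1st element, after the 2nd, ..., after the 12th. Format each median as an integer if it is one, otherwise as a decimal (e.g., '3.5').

Answer: 43 41.5 40 32.5 40 32.5 25 29.5 31 32.5 34 32.5

Derivation:
Step 1: insert 43 -> lo=[43] (size 1, max 43) hi=[] (size 0) -> median=43
Step 2: insert 40 -> lo=[40] (size 1, max 40) hi=[43] (size 1, min 43) -> median=41.5
Step 3: insert 14 -> lo=[14, 40] (size 2, max 40) hi=[43] (size 1, min 43) -> median=40
Step 4: insert 25 -> lo=[14, 25] (size 2, max 25) hi=[40, 43] (size 2, min 40) -> median=32.5
Step 5: insert 48 -> lo=[14, 25, 40] (size 3, max 40) hi=[43, 48] (size 2, min 43) -> median=40
Step 6: insert 7 -> lo=[7, 14, 25] (size 3, max 25) hi=[40, 43, 48] (size 3, min 40) -> median=32.5
Step 7: insert 6 -> lo=[6, 7, 14, 25] (size 4, max 25) hi=[40, 43, 48] (size 3, min 40) -> median=25
Step 8: insert 34 -> lo=[6, 7, 14, 25] (size 4, max 25) hi=[34, 40, 43, 48] (size 4, min 34) -> median=29.5
Step 9: insert 31 -> lo=[6, 7, 14, 25, 31] (size 5, max 31) hi=[34, 40, 43, 48] (size 4, min 34) -> median=31
Step 10: insert 43 -> lo=[6, 7, 14, 25, 31] (size 5, max 31) hi=[34, 40, 43, 43, 48] (size 5, min 34) -> median=32.5
Step 11: insert 46 -> lo=[6, 7, 14, 25, 31, 34] (size 6, max 34) hi=[40, 43, 43, 46, 48] (size 5, min 40) -> median=34
Step 12: insert 2 -> lo=[2, 6, 7, 14, 25, 31] (size 6, max 31) hi=[34, 40, 43, 43, 46, 48] (size 6, min 34) -> median=32.5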